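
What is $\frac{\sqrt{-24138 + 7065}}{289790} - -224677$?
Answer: $224677 + \frac{3 i \sqrt{1897}}{289790} \approx 2.2468 \cdot 10^{5} + 0.00045089 i$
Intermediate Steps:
$\frac{\sqrt{-24138 + 7065}}{289790} - -224677 = \sqrt{-17073} \cdot \frac{1}{289790} + 224677 = 3 i \sqrt{1897} \cdot \frac{1}{289790} + 224677 = \frac{3 i \sqrt{1897}}{289790} + 224677 = 224677 + \frac{3 i \sqrt{1897}}{289790}$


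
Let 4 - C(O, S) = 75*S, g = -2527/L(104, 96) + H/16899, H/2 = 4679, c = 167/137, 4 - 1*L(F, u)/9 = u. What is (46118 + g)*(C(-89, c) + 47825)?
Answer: 285254414706684/129559 ≈ 2.2017e+9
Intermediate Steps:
L(F, u) = 36 - 9*u
c = 167/137 (c = 167*(1/137) = 167/137 ≈ 1.2190)
H = 9358 (H = 2*4679 = 9358)
g = 16817399/4664124 (g = -2527/(36 - 9*96) + 9358/16899 = -2527/(36 - 864) + 9358*(1/16899) = -2527/(-828) + 9358/16899 = -2527*(-1/828) + 9358/16899 = 2527/828 + 9358/16899 = 16817399/4664124 ≈ 3.6057)
C(O, S) = 4 - 75*S
(46118 + g)*(C(-89, c) + 47825) = (46118 + 16817399/4664124)*((4 - 75*167/137) + 47825) = 215116888031*((4 - 12525/137) + 47825)/4664124 = 215116888031*(-11977/137 + 47825)/4664124 = (215116888031/4664124)*(6540048/137) = 285254414706684/129559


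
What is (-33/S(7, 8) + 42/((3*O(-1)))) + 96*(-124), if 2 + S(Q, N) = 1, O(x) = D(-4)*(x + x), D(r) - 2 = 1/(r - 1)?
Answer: -106874/9 ≈ -11875.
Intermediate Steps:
D(r) = 2 + 1/(-1 + r) (D(r) = 2 + 1/(r - 1) = 2 + 1/(-1 + r))
O(x) = 18*x/5 (O(x) = ((-1 + 2*(-4))/(-1 - 4))*(x + x) = ((-1 - 8)/(-5))*(2*x) = (-1/5*(-9))*(2*x) = 9*(2*x)/5 = 18*x/5)
S(Q, N) = -1 (S(Q, N) = -2 + 1 = -1)
(-33/S(7, 8) + 42/((3*O(-1)))) + 96*(-124) = (-33/(-1) + 42/((3*((18/5)*(-1))))) + 96*(-124) = (-33*(-1) + 42/((3*(-18/5)))) - 11904 = (33 + 42/(-54/5)) - 11904 = (33 + 42*(-5/54)) - 11904 = (33 - 35/9) - 11904 = 262/9 - 11904 = -106874/9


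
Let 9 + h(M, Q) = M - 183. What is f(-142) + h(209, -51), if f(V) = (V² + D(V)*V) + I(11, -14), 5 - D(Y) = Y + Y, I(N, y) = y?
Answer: -20871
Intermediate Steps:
D(Y) = 5 - 2*Y (D(Y) = 5 - (Y + Y) = 5 - 2*Y)
h(M, Q) = -192 + M (h(M, Q) = -9 + (M - 183) = -9 + (-183 + M) = -192 + M)
f(V) = -14 + V² + V*(5 - 2*V) (f(V) = (V² + (5 - 2*V)*V) - 14 = (V² + V*(5 - 2*V)) - 14 = -14 + V² + V*(5 - 2*V))
f(-142) + h(209, -51) = (-14 - 1*(-142)² + 5*(-142)) + (-192 + 209) = (-14 - 1*20164 - 710) + 17 = (-14 - 20164 - 710) + 17 = -20888 + 17 = -20871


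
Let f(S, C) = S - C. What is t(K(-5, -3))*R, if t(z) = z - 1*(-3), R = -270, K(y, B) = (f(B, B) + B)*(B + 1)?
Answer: -2430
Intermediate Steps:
K(y, B) = B*(1 + B) (K(y, B) = ((B - B) + B)*(B + 1) = (0 + B)*(1 + B) = B*(1 + B))
t(z) = 3 + z (t(z) = z + 3 = 3 + z)
t(K(-5, -3))*R = (3 - 3*(1 - 3))*(-270) = (3 - 3*(-2))*(-270) = (3 + 6)*(-270) = 9*(-270) = -2430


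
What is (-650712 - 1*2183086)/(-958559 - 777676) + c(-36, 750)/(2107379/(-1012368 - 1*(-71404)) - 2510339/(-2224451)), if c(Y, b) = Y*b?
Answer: 32709660475403298560378/1345942507852238085 ≈ 24302.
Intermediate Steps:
(-650712 - 1*2183086)/(-958559 - 777676) + c(-36, 750)/(2107379/(-1012368 - 1*(-71404)) - 2510339/(-2224451)) = (-650712 - 1*2183086)/(-958559 - 777676) + (-36*750)/(2107379/(-1012368 - 1*(-71404)) - 2510339/(-2224451)) = (-650712 - 2183086)/(-1736235) - 27000/(2107379/(-1012368 + 71404) - 2510339*(-1/2224451)) = -2833798*(-1/1736235) - 27000/(2107379/(-940964) + 2510339/2224451) = 2833798/1736235 - 27000/(2107379*(-1/940964) + 2510339/2224451) = 2833798/1736235 - 27000/(-2107379/940964 + 2510339/2224451) = 2833798/1736235 - 27000/(-2325622697133/2093128310764) = 2833798/1736235 - 27000*(-2093128310764/2325622697133) = 2833798/1736235 + 18838154796876000/775207565711 = 32709660475403298560378/1345942507852238085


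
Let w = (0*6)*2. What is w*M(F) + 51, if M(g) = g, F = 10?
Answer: 51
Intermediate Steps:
w = 0 (w = 0*2 = 0)
w*M(F) + 51 = 0*10 + 51 = 0 + 51 = 51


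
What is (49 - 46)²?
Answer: 9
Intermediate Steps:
(49 - 46)² = 3² = 9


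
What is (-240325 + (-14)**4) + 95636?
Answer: -106273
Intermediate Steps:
(-240325 + (-14)**4) + 95636 = (-240325 + 38416) + 95636 = -201909 + 95636 = -106273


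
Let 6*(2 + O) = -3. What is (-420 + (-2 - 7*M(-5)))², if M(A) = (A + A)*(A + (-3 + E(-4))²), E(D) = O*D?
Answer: 7064964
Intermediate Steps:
O = -5/2 (O = -2 + (⅙)*(-3) = -2 - ½ = -5/2 ≈ -2.5000)
E(D) = -5*D/2
M(A) = 2*A*(49 + A) (M(A) = (A + A)*(A + (-3 - 5/2*(-4))²) = (2*A)*(A + (-3 + 10)²) = (2*A)*(A + 7²) = (2*A)*(A + 49) = (2*A)*(49 + A) = 2*A*(49 + A))
(-420 + (-2 - 7*M(-5)))² = (-420 + (-2 - 14*(-5)*(49 - 5)))² = (-420 + (-2 - 14*(-5)*44))² = (-420 + (-2 - 7*(-440)))² = (-420 + (-2 + 3080))² = (-420 + 3078)² = 2658² = 7064964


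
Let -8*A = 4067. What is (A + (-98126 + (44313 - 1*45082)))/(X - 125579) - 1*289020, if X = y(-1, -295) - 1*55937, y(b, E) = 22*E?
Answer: -434699157733/1504048 ≈ -2.8902e+5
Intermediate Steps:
X = -62427 (X = 22*(-295) - 1*55937 = -6490 - 55937 = -62427)
A = -4067/8 (A = -⅛*4067 = -4067/8 ≈ -508.38)
(A + (-98126 + (44313 - 1*45082)))/(X - 125579) - 1*289020 = (-4067/8 + (-98126 + (44313 - 1*45082)))/(-62427 - 125579) - 1*289020 = (-4067/8 + (-98126 + (44313 - 45082)))/(-188006) - 289020 = (-4067/8 + (-98126 - 769))*(-1/188006) - 289020 = (-4067/8 - 98895)*(-1/188006) - 289020 = -795227/8*(-1/188006) - 289020 = 795227/1504048 - 289020 = -434699157733/1504048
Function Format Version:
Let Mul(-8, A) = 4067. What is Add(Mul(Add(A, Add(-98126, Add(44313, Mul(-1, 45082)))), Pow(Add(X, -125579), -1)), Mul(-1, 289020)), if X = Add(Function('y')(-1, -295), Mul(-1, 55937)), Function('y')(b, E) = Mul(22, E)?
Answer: Rational(-434699157733, 1504048) ≈ -2.8902e+5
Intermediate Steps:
X = -62427 (X = Add(Mul(22, -295), Mul(-1, 55937)) = Add(-6490, -55937) = -62427)
A = Rational(-4067, 8) (A = Mul(Rational(-1, 8), 4067) = Rational(-4067, 8) ≈ -508.38)
Add(Mul(Add(A, Add(-98126, Add(44313, Mul(-1, 45082)))), Pow(Add(X, -125579), -1)), Mul(-1, 289020)) = Add(Mul(Add(Rational(-4067, 8), Add(-98126, Add(44313, Mul(-1, 45082)))), Pow(Add(-62427, -125579), -1)), Mul(-1, 289020)) = Add(Mul(Add(Rational(-4067, 8), Add(-98126, Add(44313, -45082))), Pow(-188006, -1)), -289020) = Add(Mul(Add(Rational(-4067, 8), Add(-98126, -769)), Rational(-1, 188006)), -289020) = Add(Mul(Add(Rational(-4067, 8), -98895), Rational(-1, 188006)), -289020) = Add(Mul(Rational(-795227, 8), Rational(-1, 188006)), -289020) = Add(Rational(795227, 1504048), -289020) = Rational(-434699157733, 1504048)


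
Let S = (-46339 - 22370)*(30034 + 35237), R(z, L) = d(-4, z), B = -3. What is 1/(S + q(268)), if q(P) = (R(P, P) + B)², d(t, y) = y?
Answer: -1/4484634914 ≈ -2.2298e-10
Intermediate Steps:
R(z, L) = z
q(P) = (-3 + P)² (q(P) = (P - 3)² = (-3 + P)²)
S = -4484705139 (S = -68709*65271 = -4484705139)
1/(S + q(268)) = 1/(-4484705139 + (-3 + 268)²) = 1/(-4484705139 + 265²) = 1/(-4484705139 + 70225) = 1/(-4484634914) = -1/4484634914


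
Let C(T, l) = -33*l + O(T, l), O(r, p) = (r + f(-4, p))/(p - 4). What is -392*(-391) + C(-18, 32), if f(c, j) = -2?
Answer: 1065507/7 ≈ 1.5222e+5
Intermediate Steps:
O(r, p) = (-2 + r)/(-4 + p) (O(r, p) = (r - 2)/(p - 4) = (-2 + r)/(-4 + p))
C(T, l) = -33*l + (-2 + T)/(-4 + l)
-392*(-391) + C(-18, 32) = -392*(-391) + (-2 - 18 - 33*32*(-4 + 32))/(-4 + 32) = 153272 + (-2 - 18 - 33*32*28)/28 = 153272 + (-2 - 18 - 29568)/28 = 153272 + (1/28)*(-29588) = 153272 - 7397/7 = 1065507/7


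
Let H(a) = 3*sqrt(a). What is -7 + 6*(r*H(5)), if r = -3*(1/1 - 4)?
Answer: -7 + 162*sqrt(5) ≈ 355.24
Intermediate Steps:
r = 9 (r = -3*(1 - 4) = -3*(-3) = 9)
-7 + 6*(r*H(5)) = -7 + 6*(9*(3*sqrt(5))) = -7 + 6*(27*sqrt(5)) = -7 + 162*sqrt(5)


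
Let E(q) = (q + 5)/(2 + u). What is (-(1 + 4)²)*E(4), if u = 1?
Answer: -75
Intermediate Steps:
E(q) = 5/3 + q/3 (E(q) = (q + 5)/(2 + 1) = (5 + q)/3 = (5 + q)*(⅓) = 5/3 + q/3)
(-(1 + 4)²)*E(4) = (-(1 + 4)²)*(5/3 + (⅓)*4) = (-1*5²)*(5/3 + 4/3) = -1*25*3 = -25*3 = -75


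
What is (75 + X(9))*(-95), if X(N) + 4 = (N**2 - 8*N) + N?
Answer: -8455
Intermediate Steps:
X(N) = -4 + N**2 - 7*N (X(N) = -4 + ((N**2 - 8*N) + N) = -4 + (N**2 - 7*N) = -4 + N**2 - 7*N)
(75 + X(9))*(-95) = (75 + (-4 + 9**2 - 7*9))*(-95) = (75 + (-4 + 81 - 63))*(-95) = (75 + 14)*(-95) = 89*(-95) = -8455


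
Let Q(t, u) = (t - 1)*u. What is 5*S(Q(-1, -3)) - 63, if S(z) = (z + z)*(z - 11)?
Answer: -363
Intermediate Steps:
Q(t, u) = u*(-1 + t) (Q(t, u) = (-1 + t)*u = u*(-1 + t))
S(z) = 2*z*(-11 + z) (S(z) = (2*z)*(-11 + z) = 2*z*(-11 + z))
5*S(Q(-1, -3)) - 63 = 5*(2*(-3*(-1 - 1))*(-11 - 3*(-1 - 1))) - 63 = 5*(2*(-3*(-2))*(-11 - 3*(-2))) - 63 = 5*(2*6*(-11 + 6)) - 63 = 5*(2*6*(-5)) - 63 = 5*(-60) - 63 = -300 - 63 = -363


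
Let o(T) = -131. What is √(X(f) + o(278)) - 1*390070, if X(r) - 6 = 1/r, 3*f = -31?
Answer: -390070 + I*√120218/31 ≈ -3.9007e+5 + 11.185*I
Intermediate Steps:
f = -31/3 (f = (⅓)*(-31) = -31/3 ≈ -10.333)
X(r) = 6 + 1/r
√(X(f) + o(278)) - 1*390070 = √((6 + 1/(-31/3)) - 131) - 1*390070 = √((6 - 3/31) - 131) - 390070 = √(183/31 - 131) - 390070 = √(-3878/31) - 390070 = I*√120218/31 - 390070 = -390070 + I*√120218/31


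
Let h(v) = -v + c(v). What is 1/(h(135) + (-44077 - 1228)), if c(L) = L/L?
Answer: -1/45439 ≈ -2.2008e-5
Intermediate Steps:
c(L) = 1
h(v) = 1 - v (h(v) = -v + 1 = 1 - v)
1/(h(135) + (-44077 - 1228)) = 1/((1 - 1*135) + (-44077 - 1228)) = 1/((1 - 135) - 45305) = 1/(-134 - 45305) = 1/(-45439) = -1/45439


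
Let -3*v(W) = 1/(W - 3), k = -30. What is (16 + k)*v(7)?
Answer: 7/6 ≈ 1.1667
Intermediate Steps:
v(W) = -1/(3*(-3 + W)) (v(W) = -1/(3*(W - 3)) = -1/(3*(-3 + W)))
(16 + k)*v(7) = (16 - 30)*(-1/(-9 + 3*7)) = -(-14)/(-9 + 21) = -(-14)/12 = -14*(-1/12) = 7/6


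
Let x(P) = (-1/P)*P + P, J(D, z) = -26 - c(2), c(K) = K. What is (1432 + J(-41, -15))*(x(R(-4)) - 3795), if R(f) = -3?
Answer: -5333796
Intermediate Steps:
J(D, z) = -28 (J(D, z) = -26 - 1*2 = -26 - 2 = -28)
x(P) = -1 + P
(1432 + J(-41, -15))*(x(R(-4)) - 3795) = (1432 - 28)*((-1 - 3) - 3795) = 1404*(-4 - 3795) = 1404*(-3799) = -5333796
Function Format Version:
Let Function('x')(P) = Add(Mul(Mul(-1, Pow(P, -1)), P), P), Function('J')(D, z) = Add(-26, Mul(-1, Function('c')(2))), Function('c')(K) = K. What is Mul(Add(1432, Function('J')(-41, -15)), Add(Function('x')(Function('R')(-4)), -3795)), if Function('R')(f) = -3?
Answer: -5333796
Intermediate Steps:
Function('J')(D, z) = -28 (Function('J')(D, z) = Add(-26, Mul(-1, 2)) = Add(-26, -2) = -28)
Function('x')(P) = Add(-1, P)
Mul(Add(1432, Function('J')(-41, -15)), Add(Function('x')(Function('R')(-4)), -3795)) = Mul(Add(1432, -28), Add(Add(-1, -3), -3795)) = Mul(1404, Add(-4, -3795)) = Mul(1404, -3799) = -5333796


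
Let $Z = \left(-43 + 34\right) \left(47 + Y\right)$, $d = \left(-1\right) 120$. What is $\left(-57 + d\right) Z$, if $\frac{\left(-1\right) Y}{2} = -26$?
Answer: $157707$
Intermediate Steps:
$d = -120$
$Y = 52$ ($Y = \left(-2\right) \left(-26\right) = 52$)
$Z = -891$ ($Z = \left(-43 + 34\right) \left(47 + 52\right) = \left(-9\right) 99 = -891$)
$\left(-57 + d\right) Z = \left(-57 - 120\right) \left(-891\right) = \left(-177\right) \left(-891\right) = 157707$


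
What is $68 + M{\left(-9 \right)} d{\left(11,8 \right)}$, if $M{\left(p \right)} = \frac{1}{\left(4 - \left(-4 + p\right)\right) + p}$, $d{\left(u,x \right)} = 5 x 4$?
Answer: $88$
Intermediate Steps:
$d{\left(u,x \right)} = 20 x$
$M{\left(p \right)} = \frac{1}{8}$ ($M{\left(p \right)} = \frac{1}{\left(8 - p\right) + p} = \frac{1}{8}$)
$68 + M{\left(-9 \right)} d{\left(11,8 \right)} = 68 + \frac{20 \cdot 8}{8} = 68 + \frac{1}{8} \cdot 160 = 68 + 20 = 88$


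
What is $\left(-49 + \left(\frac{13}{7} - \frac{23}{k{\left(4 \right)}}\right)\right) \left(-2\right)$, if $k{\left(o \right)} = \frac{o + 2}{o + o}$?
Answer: $\frac{3268}{21} \approx 155.62$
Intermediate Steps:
$k{\left(o \right)} = \frac{2 + o}{2 o}$
$\left(-49 + \left(\frac{13}{7} - \frac{23}{k{\left(4 \right)}}\right)\right) \left(-2\right) = \left(-49 + \left(\frac{13}{7} - \frac{23}{\frac{1}{2} \cdot \frac{1}{4} \left(2 + 4\right)}\right)\right) \left(-2\right) = \left(-49 + \left(13 \cdot \frac{1}{7} - \frac{23}{\frac{1}{2} \cdot \frac{1}{4} \cdot 6}\right)\right) \left(-2\right) = \left(-49 + \left(\frac{13}{7} - \frac{23}{\frac{3}{4}}\right)\right) \left(-2\right) = \left(-49 + \left(\frac{13}{7} - \frac{92}{3}\right)\right) \left(-2\right) = \left(-49 - \frac{605}{21}\right) \left(-2\right) = \left(- \frac{1634}{21}\right) \left(-2\right) = \frac{3268}{21}$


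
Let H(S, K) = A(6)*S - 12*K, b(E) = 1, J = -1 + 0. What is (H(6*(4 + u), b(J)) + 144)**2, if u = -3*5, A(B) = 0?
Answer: 17424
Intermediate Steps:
u = -15
J = -1
H(S, K) = -12*K (H(S, K) = 0*S - 12*K = 0 - 12*K = -12*K)
(H(6*(4 + u), b(J)) + 144)**2 = (-12*1 + 144)**2 = (-12 + 144)**2 = 132**2 = 17424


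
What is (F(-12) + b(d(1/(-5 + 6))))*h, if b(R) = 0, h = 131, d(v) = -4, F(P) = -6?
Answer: -786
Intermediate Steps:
(F(-12) + b(d(1/(-5 + 6))))*h = (-6 + 0)*131 = -6*131 = -786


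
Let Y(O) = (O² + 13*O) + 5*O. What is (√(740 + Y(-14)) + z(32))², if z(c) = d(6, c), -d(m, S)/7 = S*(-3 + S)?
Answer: 42198700 - 77952*√19 ≈ 4.1859e+7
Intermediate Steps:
Y(O) = O² + 18*O
d(m, S) = -7*S*(-3 + S)
z(c) = 7*c*(3 - c)
(√(740 + Y(-14)) + z(32))² = (√(740 - 14*(18 - 14)) + 7*32*(3 - 1*32))² = (√(740 - 14*4) + 7*32*(3 - 32))² = (√(740 - 56) + 7*32*(-29))² = (√684 - 6496)² = (6*√19 - 6496)² = (-6496 + 6*√19)²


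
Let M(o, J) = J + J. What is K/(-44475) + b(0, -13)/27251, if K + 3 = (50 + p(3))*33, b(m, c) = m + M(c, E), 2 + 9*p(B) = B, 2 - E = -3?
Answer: -133612702/3635964675 ≈ -0.036748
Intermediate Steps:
E = 5 (E = 2 - 1*(-3) = 2 + 3 = 5)
p(B) = -2/9 + B/9
M(o, J) = 2*J
b(m, c) = 10 + m (b(m, c) = m + 2*5 = m + 10 = 10 + m)
K = 4952/3 (K = -3 + (50 + (-2/9 + (1/9)*3))*33 = -3 + (50 + (-2/9 + 1/3))*33 = -3 + (50 + 1/9)*33 = -3 + (451/9)*33 = -3 + 4961/3 = 4952/3 ≈ 1650.7)
K/(-44475) + b(0, -13)/27251 = (4952/3)/(-44475) + (10 + 0)/27251 = (4952/3)*(-1/44475) + 10*(1/27251) = -4952/133425 + 10/27251 = -133612702/3635964675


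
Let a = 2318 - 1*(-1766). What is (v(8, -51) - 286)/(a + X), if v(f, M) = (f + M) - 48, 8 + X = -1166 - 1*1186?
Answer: -377/1724 ≈ -0.21868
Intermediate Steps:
X = -2360 (X = -8 + (-1166 - 1*1186) = -8 + (-1166 - 1186) = -8 - 2352 = -2360)
v(f, M) = -48 + M + f (v(f, M) = (M + f) - 48 = -48 + M + f)
a = 4084 (a = 2318 + 1766 = 4084)
(v(8, -51) - 286)/(a + X) = ((-48 - 51 + 8) - 286)/(4084 - 2360) = (-91 - 286)/1724 = -377*1/1724 = -377/1724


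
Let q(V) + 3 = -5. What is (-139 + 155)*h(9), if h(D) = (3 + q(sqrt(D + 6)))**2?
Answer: 400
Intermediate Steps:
q(V) = -8 (q(V) = -3 - 5 = -8)
h(D) = 25 (h(D) = (3 - 8)**2 = (-5)**2 = 25)
(-139 + 155)*h(9) = (-139 + 155)*25 = 16*25 = 400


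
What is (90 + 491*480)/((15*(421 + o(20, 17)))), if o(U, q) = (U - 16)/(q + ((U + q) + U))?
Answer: 581566/15579 ≈ 37.330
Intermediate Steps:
o(U, q) = (-16 + U)/(2*U + 2*q) (o(U, q) = (-16 + U)/(q + (q + 2*U)) = (-16 + U)/(2*U + 2*q))
(90 + 491*480)/((15*(421 + o(20, 17)))) = (90 + 491*480)/((15*(421 + (-8 + (½)*20)/(20 + 17)))) = (90 + 235680)/((15*(421 + (-8 + 10)/37))) = 235770/((15*(421 + (1/37)*2))) = 235770/((15*(421 + 2/37))) = 235770/((15*(15579/37))) = 235770/(233685/37) = 235770*(37/233685) = 581566/15579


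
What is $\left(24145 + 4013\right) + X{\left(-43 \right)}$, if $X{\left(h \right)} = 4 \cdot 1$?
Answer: $28162$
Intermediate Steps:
$X{\left(h \right)} = 4$
$\left(24145 + 4013\right) + X{\left(-43 \right)} = \left(24145 + 4013\right) + 4 = 28158 + 4 = 28162$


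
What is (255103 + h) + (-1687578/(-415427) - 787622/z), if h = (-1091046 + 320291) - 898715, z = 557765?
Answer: -327723269618791809/231710640655 ≈ -1.4144e+6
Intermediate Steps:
h = -1669470 (h = -770755 - 898715 = -1669470)
(255103 + h) + (-1687578/(-415427) - 787622/z) = (255103 - 1669470) + (-1687578/(-415427) - 787622/557765) = -1414367 + (-1687578*(-1/415427) - 787622*1/557765) = -1414367 + (1687578/415427 - 787622/557765) = -1414367 + 614072498576/231710640655 = -327723269618791809/231710640655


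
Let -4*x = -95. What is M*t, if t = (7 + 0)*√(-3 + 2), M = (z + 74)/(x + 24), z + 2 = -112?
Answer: -1120*I/191 ≈ -5.8639*I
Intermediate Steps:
x = 95/4 (x = -¼*(-95) = 95/4 ≈ 23.750)
z = -114 (z = -2 - 112 = -114)
M = -160/191 (M = (-114 + 74)/(95/4 + 24) = -40/191/4 = -40*4/191 = -160/191 ≈ -0.83770)
t = 7*I (t = 7*√(-1) = 7*I ≈ 7.0*I)
M*t = -1120*I/191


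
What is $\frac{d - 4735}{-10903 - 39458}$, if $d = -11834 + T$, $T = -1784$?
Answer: $\frac{18353}{50361} \approx 0.36443$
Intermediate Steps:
$d = -13618$ ($d = -11834 - 1784 = -13618$)
$\frac{d - 4735}{-10903 - 39458} = \frac{-13618 - 4735}{-10903 - 39458} = - \frac{18353}{-50361} = \left(-18353\right) \left(- \frac{1}{50361}\right) = \frac{18353}{50361}$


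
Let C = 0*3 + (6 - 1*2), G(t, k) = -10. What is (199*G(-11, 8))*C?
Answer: -7960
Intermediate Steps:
C = 4 (C = 0 + (6 - 2) = 0 + 4 = 4)
(199*G(-11, 8))*C = (199*(-10))*4 = -1990*4 = -7960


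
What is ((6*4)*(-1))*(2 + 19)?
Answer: -504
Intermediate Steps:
((6*4)*(-1))*(2 + 19) = (24*(-1))*21 = -24*21 = -504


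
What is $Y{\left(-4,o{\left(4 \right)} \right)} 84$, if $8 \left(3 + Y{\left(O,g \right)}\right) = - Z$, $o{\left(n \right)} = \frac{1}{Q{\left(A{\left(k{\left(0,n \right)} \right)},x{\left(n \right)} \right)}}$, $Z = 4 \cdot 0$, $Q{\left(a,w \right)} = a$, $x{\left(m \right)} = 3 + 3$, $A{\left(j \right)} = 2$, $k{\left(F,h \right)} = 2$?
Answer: $-252$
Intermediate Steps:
$x{\left(m \right)} = 6$
$Z = 0$
$o{\left(n \right)} = \frac{1}{2}$
$Y{\left(O,g \right)} = -3$ ($Y{\left(O,g \right)} = -3 + \frac{\left(-1\right) 0}{8} = -3 + \frac{1}{8} \cdot 0 = -3 + 0 = -3$)
$Y{\left(-4,o{\left(4 \right)} \right)} 84 = \left(-3\right) 84 = -252$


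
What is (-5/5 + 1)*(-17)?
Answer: 0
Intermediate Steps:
(-5/5 + 1)*(-17) = (-1*1 + 1)*(-17) = (-1 + 1)*(-17) = 0*(-17) = 0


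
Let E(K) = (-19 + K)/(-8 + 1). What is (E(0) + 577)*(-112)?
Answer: -64928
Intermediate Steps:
E(K) = 19/7 - K/7 (E(K) = (-19 + K)/(-7) = (-19 + K)*(-⅐) = 19/7 - K/7)
(E(0) + 577)*(-112) = ((19/7 - ⅐*0) + 577)*(-112) = ((19/7 + 0) + 577)*(-112) = (19/7 + 577)*(-112) = (4058/7)*(-112) = -64928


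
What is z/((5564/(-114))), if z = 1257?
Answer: -71649/2782 ≈ -25.754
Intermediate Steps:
z/((5564/(-114))) = 1257/((5564/(-114))) = 1257/((5564*(-1/114))) = 1257/(-2782/57) = 1257*(-57/2782) = -71649/2782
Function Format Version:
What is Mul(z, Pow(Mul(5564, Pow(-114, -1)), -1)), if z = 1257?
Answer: Rational(-71649, 2782) ≈ -25.754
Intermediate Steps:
Mul(z, Pow(Mul(5564, Pow(-114, -1)), -1)) = Mul(1257, Pow(Mul(5564, Pow(-114, -1)), -1)) = Mul(1257, Pow(Mul(5564, Rational(-1, 114)), -1)) = Mul(1257, Pow(Rational(-2782, 57), -1)) = Mul(1257, Rational(-57, 2782)) = Rational(-71649, 2782)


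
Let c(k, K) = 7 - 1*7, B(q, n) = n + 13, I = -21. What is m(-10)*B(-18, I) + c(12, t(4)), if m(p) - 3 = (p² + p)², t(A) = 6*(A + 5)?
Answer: -64824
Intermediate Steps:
t(A) = 30 + 6*A (t(A) = 6*(5 + A) = 30 + 6*A)
m(p) = 3 + (p + p²)² (m(p) = 3 + (p² + p)² = 3 + (p + p²)²)
B(q, n) = 13 + n
c(k, K) = 0 (c(k, K) = 7 - 7 = 0)
m(-10)*B(-18, I) + c(12, t(4)) = (3 + (-10)²*(1 - 10)²)*(13 - 21) + 0 = (3 + 100*(-9)²)*(-8) + 0 = (3 + 100*81)*(-8) + 0 = (3 + 8100)*(-8) + 0 = 8103*(-8) + 0 = -64824 + 0 = -64824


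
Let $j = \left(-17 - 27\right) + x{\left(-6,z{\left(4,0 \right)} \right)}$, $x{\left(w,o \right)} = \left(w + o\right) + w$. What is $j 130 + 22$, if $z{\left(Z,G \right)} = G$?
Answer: $-7258$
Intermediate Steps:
$x{\left(w,o \right)} = o + 2 w$ ($x{\left(w,o \right)} = \left(o + w\right) + w = o + 2 w$)
$j = -56$ ($j = \left(-17 - 27\right) + \left(0 + 2 \left(-6\right)\right) = -44 + \left(0 - 12\right) = -44 - 12 = -56$)
$j 130 + 22 = \left(-56\right) 130 + 22 = -7280 + 22 = -7258$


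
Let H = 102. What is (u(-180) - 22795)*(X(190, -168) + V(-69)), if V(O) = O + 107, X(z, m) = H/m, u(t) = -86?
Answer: -23956407/28 ≈ -8.5559e+5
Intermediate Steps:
X(z, m) = 102/m
V(O) = 107 + O
(u(-180) - 22795)*(X(190, -168) + V(-69)) = (-86 - 22795)*(102/(-168) + (107 - 69)) = -22881*(102*(-1/168) + 38) = -22881*(-17/28 + 38) = -22881*1047/28 = -23956407/28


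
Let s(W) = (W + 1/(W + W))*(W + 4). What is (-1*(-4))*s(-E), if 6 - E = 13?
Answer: 2178/7 ≈ 311.14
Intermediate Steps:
E = -7 (E = 6 - 1*13 = 6 - 13 = -7)
s(W) = (4 + W)*(W + 1/(2*W)) (s(W) = (W + 1/(2*W))*(4 + W) = (4 + W)*(W + 1/(2*W)))
(-1*(-4))*s(-E) = (-1*(-4))*(½ + (-1*(-7))² + 2/((-1*(-7))) + 4*(-1*(-7))) = 4*(½ + 7² + 2/7 + 4*7) = 4*(½ + 49 + 2*(⅐) + 28) = 4*(½ + 49 + 2/7 + 28) = 4*(1089/14) = 2178/7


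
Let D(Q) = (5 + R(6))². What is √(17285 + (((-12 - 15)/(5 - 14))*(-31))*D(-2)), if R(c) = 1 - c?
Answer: √17285 ≈ 131.47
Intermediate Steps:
D(Q) = 0 (D(Q) = (5 + (1 - 1*6))² = (5 + (1 - 6))² = (5 - 5)² = 0² = 0)
√(17285 + (((-12 - 15)/(5 - 14))*(-31))*D(-2)) = √(17285 + (((-12 - 15)/(5 - 14))*(-31))*0) = √(17285 + (-27/(-9)*(-31))*0) = √(17285 + (-27*(-⅑)*(-31))*0) = √(17285 + (3*(-31))*0) = √(17285 - 93*0) = √(17285 + 0) = √17285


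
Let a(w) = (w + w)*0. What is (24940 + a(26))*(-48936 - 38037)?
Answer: -2169106620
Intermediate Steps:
a(w) = 0 (a(w) = (2*w)*0 = 0)
(24940 + a(26))*(-48936 - 38037) = (24940 + 0)*(-48936 - 38037) = 24940*(-86973) = -2169106620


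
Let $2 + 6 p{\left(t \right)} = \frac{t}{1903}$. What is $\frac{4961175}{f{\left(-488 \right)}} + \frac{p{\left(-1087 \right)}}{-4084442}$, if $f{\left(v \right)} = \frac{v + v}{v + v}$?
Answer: $\frac{77123381638767731}{15545386252} \approx 4.9612 \cdot 10^{6}$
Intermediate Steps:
$f{\left(v \right)} = 1$ ($f{\left(v \right)} = \frac{2 v}{2 v} = 2 v \frac{1}{2 v} = 1$)
$p{\left(t \right)} = - \frac{1}{3} + \frac{t}{11418}$ ($p{\left(t \right)} = - \frac{1}{3} + \frac{t \frac{1}{1903}}{6} = - \frac{1}{3} + \frac{\frac{1}{1903} t}{6} = - \frac{1}{3} + \frac{t}{11418}$)
$\frac{4961175}{f{\left(-488 \right)}} + \frac{p{\left(-1087 \right)}}{-4084442} = \frac{4961175}{1} + \frac{- \frac{1}{3} + \frac{1}{11418} \left(-1087\right)}{-4084442} = 4961175 \cdot 1 + \left(- \frac{1}{3} - \frac{1087}{11418}\right) \left(- \frac{1}{4084442}\right) = 4961175 - - \frac{1631}{15545386252} = 4961175 + \frac{1631}{15545386252} = \frac{77123381638767731}{15545386252}$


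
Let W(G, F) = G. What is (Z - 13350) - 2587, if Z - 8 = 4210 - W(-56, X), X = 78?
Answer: -11663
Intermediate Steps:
Z = 4274 (Z = 8 + (4210 - 1*(-56)) = 8 + (4210 + 56) = 8 + 4266 = 4274)
(Z - 13350) - 2587 = (4274 - 13350) - 2587 = -9076 - 2587 = -11663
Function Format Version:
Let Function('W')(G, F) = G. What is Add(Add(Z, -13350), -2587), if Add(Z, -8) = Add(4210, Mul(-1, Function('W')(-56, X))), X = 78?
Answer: -11663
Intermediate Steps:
Z = 4274 (Z = Add(8, Add(4210, Mul(-1, -56))) = Add(8, Add(4210, 56)) = Add(8, 4266) = 4274)
Add(Add(Z, -13350), -2587) = Add(Add(4274, -13350), -2587) = Add(-9076, -2587) = -11663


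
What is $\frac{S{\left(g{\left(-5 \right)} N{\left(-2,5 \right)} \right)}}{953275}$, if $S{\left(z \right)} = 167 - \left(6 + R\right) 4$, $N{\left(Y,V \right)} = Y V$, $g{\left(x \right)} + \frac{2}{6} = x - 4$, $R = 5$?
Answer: $\frac{123}{953275} \approx 0.00012903$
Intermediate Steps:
$g{\left(x \right)} = - \frac{13}{3} + x$ ($g{\left(x \right)} = - \frac{1}{3} + \left(x - 4\right) = - \frac{1}{3} + \left(-4 + x\right) = - \frac{13}{3} + x$)
$N{\left(Y,V \right)} = V Y$
$S{\left(z \right)} = 123$ ($S{\left(z \right)} = 167 - \left(6 + 5\right) 4 = 167 - 11 \cdot 4 = 167 - 44 = 123$)
$\frac{S{\left(g{\left(-5 \right)} N{\left(-2,5 \right)} \right)}}{953275} = \frac{123}{953275}$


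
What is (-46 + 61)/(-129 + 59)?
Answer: -3/14 ≈ -0.21429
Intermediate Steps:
(-46 + 61)/(-129 + 59) = 15/(-70) = 15*(-1/70) = -3/14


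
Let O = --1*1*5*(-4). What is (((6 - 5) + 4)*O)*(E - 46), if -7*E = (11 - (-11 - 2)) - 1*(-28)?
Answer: 37400/7 ≈ 5342.9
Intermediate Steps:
O = -20 (O = -(-1*5)*(-4) = -(-5)*(-4) = -1*20 = -20)
E = -52/7 (E = -((11 - (-11 - 2)) - 1*(-28))/7 = -((11 - 1*(-13)) + 28)/7 = -((11 + 13) + 28)/7 = -(24 + 28)/7 = -⅐*52 = -52/7 ≈ -7.4286)
(((6 - 5) + 4)*O)*(E - 46) = (((6 - 5) + 4)*(-20))*(-52/7 - 46) = ((1 + 4)*(-20))*(-374/7) = (5*(-20))*(-374/7) = -100*(-374/7) = 37400/7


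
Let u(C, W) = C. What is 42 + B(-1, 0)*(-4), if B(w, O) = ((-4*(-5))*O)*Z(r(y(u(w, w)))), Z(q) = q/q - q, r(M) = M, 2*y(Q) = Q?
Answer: 42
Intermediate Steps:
y(Q) = Q/2
Z(q) = 1 - q
B(w, O) = 20*O*(1 - w/2) (B(w, O) = ((-4*(-5))*O)*(1 - w/2) = (20*O)*(1 - w/2) = 20*O*(1 - w/2))
42 + B(-1, 0)*(-4) = 42 + (10*0*(2 - 1*(-1)))*(-4) = 42 + (10*0*(2 + 1))*(-4) = 42 + (10*0*3)*(-4) = 42 + 0*(-4) = 42 + 0 = 42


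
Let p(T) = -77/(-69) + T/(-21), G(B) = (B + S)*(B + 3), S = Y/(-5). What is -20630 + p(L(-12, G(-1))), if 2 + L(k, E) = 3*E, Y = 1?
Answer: -16605899/805 ≈ -20628.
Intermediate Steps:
S = -1/5 (S = 1/(-5) = 1*(-1/5) = -1/5 ≈ -0.20000)
G(B) = (3 + B)*(-1/5 + B) (G(B) = (B - 1/5)*(B + 3) = (-1/5 + B)*(3 + B) = (3 + B)*(-1/5 + B))
L(k, E) = -2 + 3*E
p(T) = 77/69 - T/21 (p(T) = -77*(-1/69) + T*(-1/21) = 77/69 - T/21)
-20630 + p(L(-12, G(-1))) = -20630 + (77/69 - (-2 + 3*(-3/5 + (-1)**2 + (14/5)*(-1)))/21) = -20630 + (77/69 - (-2 + 3*(-3/5 + 1 - 14/5))/21) = -20630 + (77/69 - (-2 + 3*(-12/5))/21) = -20630 + (77/69 - (-2 - 36/5)/21) = -20630 + (77/69 - 1/21*(-46/5)) = -20630 + (77/69 + 46/105) = -20630 + 1251/805 = -16605899/805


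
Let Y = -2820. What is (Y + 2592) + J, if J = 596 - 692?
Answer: -324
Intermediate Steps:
J = -96
(Y + 2592) + J = (-2820 + 2592) - 96 = -228 - 96 = -324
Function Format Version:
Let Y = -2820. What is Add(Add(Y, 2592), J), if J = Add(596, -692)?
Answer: -324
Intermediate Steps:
J = -96
Add(Add(Y, 2592), J) = Add(Add(-2820, 2592), -96) = Add(-228, -96) = -324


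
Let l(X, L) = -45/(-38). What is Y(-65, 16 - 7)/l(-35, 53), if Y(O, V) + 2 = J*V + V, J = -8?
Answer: -494/9 ≈ -54.889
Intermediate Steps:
l(X, L) = 45/38 (l(X, L) = -45*(-1/38) = 45/38)
Y(O, V) = -2 - 7*V (Y(O, V) = -2 + (-8*V + V) = -2 - 7*V)
Y(-65, 16 - 7)/l(-35, 53) = (-2 - 7*(16 - 7))/(45/38) = (-2 - 7*9)*(38/45) = (-2 - 63)*(38/45) = -65*38/45 = -494/9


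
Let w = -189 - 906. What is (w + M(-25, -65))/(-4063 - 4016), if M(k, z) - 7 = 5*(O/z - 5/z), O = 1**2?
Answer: 14140/105027 ≈ 0.13463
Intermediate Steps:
O = 1
w = -1095
M(k, z) = 7 - 20/z (M(k, z) = 7 + 5*(1/z - 5/z) = 7 + 5*(-4/z) = 7 - 20/z)
(w + M(-25, -65))/(-4063 - 4016) = (-1095 + (7 - 20/(-65)))/(-4063 - 4016) = (-1095 + (7 - 20*(-1/65)))/(-8079) = (-1095 + (7 + 4/13))*(-1/8079) = (-1095 + 95/13)*(-1/8079) = -14140/13*(-1/8079) = 14140/105027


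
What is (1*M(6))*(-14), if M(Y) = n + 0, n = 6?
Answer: -84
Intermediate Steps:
M(Y) = 6 (M(Y) = 6 + 0 = 6)
(1*M(6))*(-14) = (1*6)*(-14) = 6*(-14) = -84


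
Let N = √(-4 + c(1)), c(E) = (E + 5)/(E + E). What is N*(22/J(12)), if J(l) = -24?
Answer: -11*I/12 ≈ -0.91667*I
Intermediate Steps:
c(E) = (5 + E)/(2*E) (c(E) = (5 + E)/((2*E)) = (5 + E)*(1/(2*E)) = (5 + E)/(2*E))
N = I (N = √(-4 + (½)*(5 + 1)/1) = √(-4 + (½)*1*6) = √(-4 + 3) = √(-1) = I ≈ 1.0*I)
N*(22/J(12)) = I*(22/(-24)) = I*(22*(-1/24)) = I*(-11/12) = -11*I/12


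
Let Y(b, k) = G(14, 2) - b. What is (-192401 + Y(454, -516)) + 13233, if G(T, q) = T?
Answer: -179608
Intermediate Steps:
Y(b, k) = 14 - b
(-192401 + Y(454, -516)) + 13233 = (-192401 + (14 - 1*454)) + 13233 = (-192401 + (14 - 454)) + 13233 = (-192401 - 440) + 13233 = -192841 + 13233 = -179608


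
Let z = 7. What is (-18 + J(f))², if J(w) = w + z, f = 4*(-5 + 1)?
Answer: 729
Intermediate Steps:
f = -16 (f = 4*(-4) = -16)
J(w) = 7 + w (J(w) = w + 7 = 7 + w)
(-18 + J(f))² = (-18 + (7 - 16))² = (-18 - 9)² = (-27)² = 729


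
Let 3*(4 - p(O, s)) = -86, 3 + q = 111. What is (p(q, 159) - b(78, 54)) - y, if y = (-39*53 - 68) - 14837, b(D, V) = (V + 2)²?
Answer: 41606/3 ≈ 13869.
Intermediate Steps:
q = 108 (q = -3 + 111 = 108)
p(O, s) = 98/3 (p(O, s) = 4 - ⅓*(-86) = 4 + 86/3 = 98/3)
b(D, V) = (2 + V)²
y = -16972 (y = (-2067 - 68) - 14837 = -2135 - 14837 = -16972)
(p(q, 159) - b(78, 54)) - y = (98/3 - (2 + 54)²) - 1*(-16972) = (98/3 - 1*56²) + 16972 = (98/3 - 1*3136) + 16972 = (98/3 - 3136) + 16972 = -9310/3 + 16972 = 41606/3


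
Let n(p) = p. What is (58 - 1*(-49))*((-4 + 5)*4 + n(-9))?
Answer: -535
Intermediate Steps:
(58 - 1*(-49))*((-4 + 5)*4 + n(-9)) = (58 - 1*(-49))*((-4 + 5)*4 - 9) = (58 + 49)*(1*4 - 9) = 107*(4 - 9) = 107*(-5) = -535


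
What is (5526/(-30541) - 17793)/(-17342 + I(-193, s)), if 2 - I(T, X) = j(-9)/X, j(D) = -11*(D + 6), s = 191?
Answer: 11532612661/11238996377 ≈ 1.0261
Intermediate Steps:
j(D) = -66 - 11*D (j(D) = -11*(6 + D) = -66 - 11*D)
I(T, X) = 2 - 33/X (I(T, X) = 2 - (-66 - 11*(-9))/X = 2 - (-66 + 99)/X = 2 - 33/X)
(5526/(-30541) - 17793)/(-17342 + I(-193, s)) = (5526/(-30541) - 17793)/(-17342 + (2 - 33/191)) = (5526*(-1/30541) - 17793)/(-17342 + (2 - 33*1/191)) = (-5526/30541 - 17793)/(-17342 + (2 - 33/191)) = -543421539/(30541*(-17342 + 349/191)) = -543421539/(30541*(-3311973/191)) = -543421539/30541*(-191/3311973) = 11532612661/11238996377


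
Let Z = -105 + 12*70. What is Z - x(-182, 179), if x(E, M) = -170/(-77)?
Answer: 56425/77 ≈ 732.79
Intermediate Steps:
x(E, M) = 170/77 (x(E, M) = -170*(-1/77) = 170/77)
Z = 735 (Z = -105 + 840 = 735)
Z - x(-182, 179) = 735 - 1*170/77 = 735 - 170/77 = 56425/77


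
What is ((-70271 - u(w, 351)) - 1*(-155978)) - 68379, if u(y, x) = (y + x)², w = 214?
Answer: -301897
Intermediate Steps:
u(y, x) = (x + y)²
((-70271 - u(w, 351)) - 1*(-155978)) - 68379 = ((-70271 - (351 + 214)²) - 1*(-155978)) - 68379 = ((-70271 - 1*565²) + 155978) - 68379 = ((-70271 - 1*319225) + 155978) - 68379 = ((-70271 - 319225) + 155978) - 68379 = (-389496 + 155978) - 68379 = -233518 - 68379 = -301897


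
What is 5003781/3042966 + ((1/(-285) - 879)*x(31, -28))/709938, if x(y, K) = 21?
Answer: 55356562414453/34205022271710 ≈ 1.6184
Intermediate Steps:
5003781/3042966 + ((1/(-285) - 879)*x(31, -28))/709938 = 5003781/3042966 + ((1/(-285) - 879)*21)/709938 = 5003781*(1/3042966) + ((-1/285 - 879)*21)*(1/709938) = 1667927/1014322 - 250516/285*21*(1/709938) = 1667927/1014322 - 1753612/95*1/709938 = 1667927/1014322 - 876806/33722055 = 55356562414453/34205022271710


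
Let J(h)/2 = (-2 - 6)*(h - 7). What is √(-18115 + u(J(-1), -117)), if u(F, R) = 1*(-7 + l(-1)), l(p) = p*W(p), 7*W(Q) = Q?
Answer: I*√887971/7 ≈ 134.62*I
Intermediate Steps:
W(Q) = Q/7
l(p) = p²/7 (l(p) = p*(p/7) = p²/7)
J(h) = 112 - 16*h (J(h) = 2*((-2 - 6)*(h - 7)) = 2*(-8*(-7 + h)) = 2*(56 - 8*h) = 112 - 16*h)
u(F, R) = -48/7 (u(F, R) = 1*(-7 + (⅐)*(-1)²) = 1*(-7 + (⅐)*1) = 1*(-7 + ⅐) = 1*(-48/7) = -48/7)
√(-18115 + u(J(-1), -117)) = √(-18115 - 48/7) = √(-126853/7) = I*√887971/7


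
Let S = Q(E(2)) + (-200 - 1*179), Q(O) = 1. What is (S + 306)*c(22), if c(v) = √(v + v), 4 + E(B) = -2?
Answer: -144*√11 ≈ -477.59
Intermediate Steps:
E(B) = -6 (E(B) = -4 - 2 = -6)
S = -378 (S = 1 + (-200 - 1*179) = 1 + (-200 - 179) = 1 - 379 = -378)
c(v) = √2*√v (c(v) = √(2*v) = √2*√v)
(S + 306)*c(22) = (-378 + 306)*(√2*√22) = -144*√11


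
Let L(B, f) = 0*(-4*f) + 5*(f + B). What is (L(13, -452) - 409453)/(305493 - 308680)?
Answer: 411648/3187 ≈ 129.16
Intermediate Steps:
L(B, f) = 5*B + 5*f (L(B, f) = 0 + 5*(B + f) = 0 + (5*B + 5*f) = 5*B + 5*f)
(L(13, -452) - 409453)/(305493 - 308680) = ((5*13 + 5*(-452)) - 409453)/(305493 - 308680) = ((65 - 2260) - 409453)/(-3187) = (-2195 - 409453)*(-1/3187) = -411648*(-1/3187) = 411648/3187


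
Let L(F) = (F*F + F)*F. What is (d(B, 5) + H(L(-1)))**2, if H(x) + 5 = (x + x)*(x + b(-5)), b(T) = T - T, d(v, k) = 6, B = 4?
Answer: 1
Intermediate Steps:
L(F) = F*(F + F**2) (L(F) = (F**2 + F)*F = (F + F**2)*F = F*(F + F**2))
b(T) = 0
H(x) = -5 + 2*x**2 (H(x) = -5 + (x + x)*(x + 0) = -5 + (2*x)*x = -5 + 2*x**2)
(d(B, 5) + H(L(-1)))**2 = (6 + (-5 + 2*((-1)**2*(1 - 1))**2))**2 = (6 + (-5 + 2*(1*0)**2))**2 = (6 + (-5 + 2*0**2))**2 = (6 + (-5 + 2*0))**2 = (6 + (-5 + 0))**2 = (6 - 5)**2 = 1**2 = 1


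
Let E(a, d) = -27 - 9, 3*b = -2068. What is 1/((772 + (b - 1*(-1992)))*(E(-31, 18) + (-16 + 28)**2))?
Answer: 1/224064 ≈ 4.4630e-6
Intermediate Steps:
b = -2068/3 (b = (1/3)*(-2068) = -2068/3 ≈ -689.33)
E(a, d) = -36
1/((772 + (b - 1*(-1992)))*(E(-31, 18) + (-16 + 28)**2)) = 1/((772 + (-2068/3 - 1*(-1992)))*(-36 + (-16 + 28)**2)) = 1/((772 + (-2068/3 + 1992))*(-36 + 12**2)) = 1/((772 + 3908/3)*(-36 + 144)) = 1/((6224/3)*108) = 1/224064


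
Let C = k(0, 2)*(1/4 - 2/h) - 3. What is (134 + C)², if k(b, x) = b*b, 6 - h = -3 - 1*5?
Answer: 17161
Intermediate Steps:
h = 14 (h = 6 - (-3 - 1*5) = 6 - (-3 - 5) = 6 - 1*(-8) = 6 + 8 = 14)
k(b, x) = b²
C = -3 (C = 0²*(1/4 - 2/14) - 3 = 0*(1*(¼) - 2*1/14) - 3 = 0*(¼ - ⅐) - 3 = 0*(3/28) - 3 = 0 - 3 = -3)
(134 + C)² = (134 - 3)² = 131² = 17161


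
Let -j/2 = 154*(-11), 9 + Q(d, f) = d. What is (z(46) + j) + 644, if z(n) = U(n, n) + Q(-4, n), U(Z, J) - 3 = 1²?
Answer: 4023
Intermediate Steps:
U(Z, J) = 4 (U(Z, J) = 3 + 1² = 3 + 1 = 4)
Q(d, f) = -9 + d
j = 3388 (j = -308*(-11) = -2*(-1694) = 3388)
z(n) = -9 (z(n) = 4 + (-9 - 4) = 4 - 13 = -9)
(z(46) + j) + 644 = (-9 + 3388) + 644 = 3379 + 644 = 4023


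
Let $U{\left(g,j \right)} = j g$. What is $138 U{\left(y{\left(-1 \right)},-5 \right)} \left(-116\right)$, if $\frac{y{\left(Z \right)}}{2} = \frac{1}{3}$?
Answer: $53360$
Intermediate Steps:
$y{\left(Z \right)} = \frac{2}{3}$
$U{\left(g,j \right)} = g j$
$138 U{\left(y{\left(-1 \right)},-5 \right)} \left(-116\right) = 138 \cdot \frac{2}{3} \left(-5\right) \left(-116\right) = 138 \left(- \frac{10}{3}\right) \left(-116\right) = \left(-460\right) \left(-116\right) = 53360$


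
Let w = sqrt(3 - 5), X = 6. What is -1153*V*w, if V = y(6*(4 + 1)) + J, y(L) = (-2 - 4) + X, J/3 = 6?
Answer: -20754*I*sqrt(2) ≈ -29351.0*I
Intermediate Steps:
J = 18 (J = 3*6 = 18)
y(L) = 0 (y(L) = (-2 - 4) + 6 = -6 + 6 = 0)
w = I*sqrt(2) (w = sqrt(-2) = I*sqrt(2) ≈ 1.4142*I)
V = 18 (V = 0 + 18 = 18)
-1153*V*w = -20754*I*sqrt(2)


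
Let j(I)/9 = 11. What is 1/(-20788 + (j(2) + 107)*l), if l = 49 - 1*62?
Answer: -1/23466 ≈ -4.2615e-5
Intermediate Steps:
j(I) = 99 (j(I) = 9*11 = 99)
l = -13 (l = 49 - 62 = -13)
1/(-20788 + (j(2) + 107)*l) = 1/(-20788 + (99 + 107)*(-13)) = 1/(-20788 + 206*(-13)) = 1/(-20788 - 2678) = 1/(-23466) = -1/23466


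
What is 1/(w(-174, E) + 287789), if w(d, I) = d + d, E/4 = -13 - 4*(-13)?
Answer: 1/287441 ≈ 3.4790e-6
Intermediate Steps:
E = 156 (E = 4*(-13 - 4*(-13)) = 4*(-13 + 52) = 4*39 = 156)
w(d, I) = 2*d
1/(w(-174, E) + 287789) = 1/(2*(-174) + 287789) = 1/(-348 + 287789) = 1/287441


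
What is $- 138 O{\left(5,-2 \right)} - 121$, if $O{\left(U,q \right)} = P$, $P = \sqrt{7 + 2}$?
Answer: $-535$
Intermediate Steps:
$P = 3$ ($P = \sqrt{9} = 3$)
$O{\left(U,q \right)} = 3$
$- 138 O{\left(5,-2 \right)} - 121 = \left(-138\right) 3 - 121 = -414 - 121 = -535$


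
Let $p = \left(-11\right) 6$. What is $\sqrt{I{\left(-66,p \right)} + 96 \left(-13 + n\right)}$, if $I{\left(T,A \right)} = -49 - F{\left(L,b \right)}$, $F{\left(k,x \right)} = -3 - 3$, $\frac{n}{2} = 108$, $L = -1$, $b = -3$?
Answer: $\sqrt{19445} \approx 139.45$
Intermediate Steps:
$n = 216$ ($n = 2 \cdot 108 = 216$)
$F{\left(k,x \right)} = -6$ ($F{\left(k,x \right)} = -3 - 3 = -6$)
$p = -66$
$I{\left(T,A \right)} = -43$ ($I{\left(T,A \right)} = -49 - -6 = -49 + 6 = -43$)
$\sqrt{I{\left(-66,p \right)} + 96 \left(-13 + n\right)} = \sqrt{-43 + 96 \left(-13 + 216\right)} = \sqrt{-43 + 96 \cdot 203} = \sqrt{-43 + 19488} = \sqrt{19445}$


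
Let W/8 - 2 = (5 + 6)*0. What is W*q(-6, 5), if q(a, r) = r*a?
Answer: -480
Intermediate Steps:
q(a, r) = a*r
W = 16 (W = 16 + 8*((5 + 6)*0) = 16 + 8*(11*0) = 16 + 8*0 = 16 + 0 = 16)
W*q(-6, 5) = 16*(-6*5) = 16*(-30) = -480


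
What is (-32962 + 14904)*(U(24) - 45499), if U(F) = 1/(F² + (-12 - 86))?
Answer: 196367396109/239 ≈ 8.2162e+8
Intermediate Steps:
U(F) = 1/(-98 + F²) (U(F) = 1/(F² - 98) = 1/(-98 + F²))
(-32962 + 14904)*(U(24) - 45499) = (-32962 + 14904)*(1/(-98 + 24²) - 45499) = -18058*(1/(-98 + 576) - 45499) = -18058*(1/478 - 45499) = -18058*(-21748521/478) = 196367396109/239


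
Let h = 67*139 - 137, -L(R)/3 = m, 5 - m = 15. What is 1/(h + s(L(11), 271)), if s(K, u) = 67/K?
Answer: 30/275347 ≈ 0.00010895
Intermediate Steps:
m = -10 (m = 5 - 1*15 = 5 - 15 = -10)
L(R) = 30 (L(R) = -3*(-10) = 30)
h = 9176 (h = 9313 - 137 = 9176)
1/(h + s(L(11), 271)) = 1/(9176 + 67/30) = 1/(275347/30) = 30/275347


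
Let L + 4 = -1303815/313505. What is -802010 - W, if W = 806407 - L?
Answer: -100849865884/62701 ≈ -1.6084e+6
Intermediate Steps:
L = -511567/62701 (L = -4 - 1303815/313505 = -4 - 1303815*1/313505 = -4 - 260763/62701 = -511567/62701 ≈ -8.1588)
W = 50563036874/62701 (W = 806407 - 1*(-511567/62701) = 806407 + 511567/62701 = 50563036874/62701 ≈ 8.0642e+5)
-802010 - W = -802010 - 1*50563036874/62701 = -802010 - 50563036874/62701 = -100849865884/62701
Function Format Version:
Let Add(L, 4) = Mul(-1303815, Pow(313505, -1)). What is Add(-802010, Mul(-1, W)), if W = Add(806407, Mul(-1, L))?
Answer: Rational(-100849865884, 62701) ≈ -1.6084e+6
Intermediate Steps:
L = Rational(-511567, 62701) (L = Add(-4, Mul(-1303815, Pow(313505, -1))) = Add(-4, Mul(-1303815, Rational(1, 313505))) = Add(-4, Rational(-260763, 62701)) = Rational(-511567, 62701) ≈ -8.1588)
W = Rational(50563036874, 62701) (W = Add(806407, Mul(-1, Rational(-511567, 62701))) = Add(806407, Rational(511567, 62701)) = Rational(50563036874, 62701) ≈ 8.0642e+5)
Add(-802010, Mul(-1, W)) = Add(-802010, Mul(-1, Rational(50563036874, 62701))) = Add(-802010, Rational(-50563036874, 62701)) = Rational(-100849865884, 62701)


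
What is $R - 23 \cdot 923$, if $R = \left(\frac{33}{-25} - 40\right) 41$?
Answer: $- \frac{573078}{25} \approx -22923.0$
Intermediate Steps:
$R = - \frac{42353}{25}$ ($R = \left(33 \left(- \frac{1}{25}\right) - 40\right) 41 = \left(- \frac{33}{25} - 40\right) 41 = \left(- \frac{1033}{25}\right) 41 = - \frac{42353}{25} \approx -1694.1$)
$R - 23 \cdot 923 = - \frac{42353}{25} - 23 \cdot 923 = - \frac{42353}{25} - 21229 = - \frac{573078}{25}$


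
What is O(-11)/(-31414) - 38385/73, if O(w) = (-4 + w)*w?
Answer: -1205838435/2293222 ≈ -525.83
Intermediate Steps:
O(w) = w*(-4 + w)
O(-11)/(-31414) - 38385/73 = -11*(-4 - 11)/(-31414) - 38385/73 = -11*(-15)*(-1/31414) - 38385*1/73 = 165*(-1/31414) - 38385/73 = -165/31414 - 38385/73 = -1205838435/2293222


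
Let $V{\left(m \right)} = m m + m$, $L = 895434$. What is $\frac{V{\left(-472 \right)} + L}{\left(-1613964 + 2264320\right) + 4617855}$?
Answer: $\frac{1117746}{5268211} \approx 0.21217$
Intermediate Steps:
$V{\left(m \right)} = m + m^{2}$ ($V{\left(m \right)} = m^{2} + m = m + m^{2}$)
$\frac{V{\left(-472 \right)} + L}{\left(-1613964 + 2264320\right) + 4617855} = \frac{- 472 \left(1 - 472\right) + 895434}{\left(-1613964 + 2264320\right) + 4617855} = \frac{\left(-472\right) \left(-471\right) + 895434}{650356 + 4617855} = \frac{222312 + 895434}{5268211} = 1117746 \cdot \frac{1}{5268211} = \frac{1117746}{5268211}$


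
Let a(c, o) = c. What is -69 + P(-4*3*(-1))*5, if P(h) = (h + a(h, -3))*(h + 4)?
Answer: 1851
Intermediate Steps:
P(h) = 2*h*(4 + h) (P(h) = (h + h)*(h + 4) = (2*h)*(4 + h) = 2*h*(4 + h))
-69 + P(-4*3*(-1))*5 = -69 + (2*(-4*3*(-1))*(4 - 4*3*(-1)))*5 = -69 + (2*(-12*(-1))*(4 - 12*(-1)))*5 = -69 + (2*12*(4 + 12))*5 = -69 + (2*12*16)*5 = -69 + 384*5 = -69 + 1920 = 1851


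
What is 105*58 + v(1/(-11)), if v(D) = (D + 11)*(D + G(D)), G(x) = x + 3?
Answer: 740610/121 ≈ 6120.7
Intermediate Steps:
G(x) = 3 + x
v(D) = (3 + 2*D)*(11 + D) (v(D) = (D + 11)*(D + (3 + D)) = (11 + D)*(3 + 2*D) = (3 + 2*D)*(11 + D))
105*58 + v(1/(-11)) = 105*58 + (33 + 2*(1/(-11))² + 25/(-11)) = 6090 + (33 + 2*(-1/11)² + 25*(-1/11)) = 6090 + (33 + 2*(1/121) - 25/11) = 6090 + (33 + 2/121 - 25/11) = 6090 + 3720/121 = 740610/121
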